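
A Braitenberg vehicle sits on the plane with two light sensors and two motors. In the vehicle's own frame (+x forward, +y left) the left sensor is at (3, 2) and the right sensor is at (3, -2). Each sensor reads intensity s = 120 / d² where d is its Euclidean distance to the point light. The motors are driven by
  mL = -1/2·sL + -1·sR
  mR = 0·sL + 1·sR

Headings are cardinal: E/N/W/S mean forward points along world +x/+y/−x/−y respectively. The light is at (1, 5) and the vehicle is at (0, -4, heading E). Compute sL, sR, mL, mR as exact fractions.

120/53 24/25 -2772/1325 24/25

left sensor world pos  = (3, -2); dL² = 53
right sensor world pos = (3, -6); dR² = 125
sL = 120/53 = 120/53
sR = 120/125 = 24/25
mL = -1/2·sL + -1·sR = -2772/1325
mR = 0·sL + 1·sR = 24/25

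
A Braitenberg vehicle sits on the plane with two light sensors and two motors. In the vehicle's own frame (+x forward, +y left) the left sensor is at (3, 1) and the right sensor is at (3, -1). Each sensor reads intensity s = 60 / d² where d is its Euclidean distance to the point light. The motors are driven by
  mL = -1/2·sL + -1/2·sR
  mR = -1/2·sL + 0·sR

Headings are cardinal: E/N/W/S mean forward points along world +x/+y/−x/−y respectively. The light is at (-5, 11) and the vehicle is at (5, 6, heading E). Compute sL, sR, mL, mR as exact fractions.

12/37 12/41 -468/1517 -6/37

left sensor world pos  = (8, 7); dL² = 185
right sensor world pos = (8, 5); dR² = 205
sL = 60/185 = 12/37
sR = 60/205 = 12/41
mL = -1/2·sL + -1/2·sR = -468/1517
mR = -1/2·sL + 0·sR = -6/37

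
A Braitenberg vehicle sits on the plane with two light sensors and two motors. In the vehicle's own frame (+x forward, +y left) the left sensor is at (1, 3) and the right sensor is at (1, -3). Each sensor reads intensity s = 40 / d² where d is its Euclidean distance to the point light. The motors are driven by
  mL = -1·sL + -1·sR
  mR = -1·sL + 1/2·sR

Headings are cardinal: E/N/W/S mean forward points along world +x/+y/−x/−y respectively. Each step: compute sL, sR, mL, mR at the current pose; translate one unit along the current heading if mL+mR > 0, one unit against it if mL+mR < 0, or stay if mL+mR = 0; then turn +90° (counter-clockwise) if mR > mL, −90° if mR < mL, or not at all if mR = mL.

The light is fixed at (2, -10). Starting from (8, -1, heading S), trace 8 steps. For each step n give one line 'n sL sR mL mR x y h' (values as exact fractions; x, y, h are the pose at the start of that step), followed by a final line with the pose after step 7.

n=0: pose=(8,-1,S); sL=8/29, sR=40/73; mL=-1744/2117, mR=-4/2117; mL+mR=-1748/2117 → advance -1; mR−mL=60/73 → turn +1·90°
n=1: pose=(8,0,E); sL=20/109, sR=20/49; mL=-3160/5341, mR=110/5341; mL+mR=-3050/5341 → advance -1; mR−mL=30/49 → turn +1·90°
n=2: pose=(7,0,N); sL=8/25, sR=8/37; mL=-496/925, mR=-196/925; mL+mR=-692/925 → advance -1; mR−mL=12/37 → turn +1·90°
n=3: pose=(7,-1,W); sL=10/13, sR=1/4; mL=-53/52, mR=-67/104; mL+mR=-173/104 → advance -1; mR−mL=3/8 → turn +1·90°
n=4: pose=(8,-1,S); sL=8/29, sR=40/73; mL=-1744/2117, mR=-4/2117; mL+mR=-1748/2117 → advance -1; mR−mL=60/73 → turn +1·90°
n=5: pose=(8,0,E); sL=20/109, sR=20/49; mL=-3160/5341, mR=110/5341; mL+mR=-3050/5341 → advance -1; mR−mL=30/49 → turn +1·90°
n=6: pose=(7,0,N); sL=8/25, sR=8/37; mL=-496/925, mR=-196/925; mL+mR=-692/925 → advance -1; mR−mL=12/37 → turn +1·90°
n=7: pose=(7,-1,W); sL=10/13, sR=1/4; mL=-53/52, mR=-67/104; mL+mR=-173/104 → advance -1; mR−mL=3/8 → turn +1·90°

0 8/29 40/73 -1744/2117 -4/2117 8 -1 S
1 20/109 20/49 -3160/5341 110/5341 8 0 E
2 8/25 8/37 -496/925 -196/925 7 0 N
3 10/13 1/4 -53/52 -67/104 7 -1 W
4 8/29 40/73 -1744/2117 -4/2117 8 -1 S
5 20/109 20/49 -3160/5341 110/5341 8 0 E
6 8/25 8/37 -496/925 -196/925 7 0 N
7 10/13 1/4 -53/52 -67/104 7 -1 W
final 8 -1 S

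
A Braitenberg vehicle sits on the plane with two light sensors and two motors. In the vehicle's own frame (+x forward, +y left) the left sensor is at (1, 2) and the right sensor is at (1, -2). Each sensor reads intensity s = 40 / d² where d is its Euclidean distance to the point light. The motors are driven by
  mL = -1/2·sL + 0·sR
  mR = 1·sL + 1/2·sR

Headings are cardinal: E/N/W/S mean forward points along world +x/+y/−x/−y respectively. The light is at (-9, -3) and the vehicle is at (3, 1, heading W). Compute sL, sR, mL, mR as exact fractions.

left sensor world pos  = (2, -1); dL² = 125
right sensor world pos = (2, 3); dR² = 157
sL = 40/125 = 8/25
sR = 40/157 = 40/157
mL = -1/2·sL + 0·sR = -4/25
mR = 1·sL + 1/2·sR = 1756/3925

8/25 40/157 -4/25 1756/3925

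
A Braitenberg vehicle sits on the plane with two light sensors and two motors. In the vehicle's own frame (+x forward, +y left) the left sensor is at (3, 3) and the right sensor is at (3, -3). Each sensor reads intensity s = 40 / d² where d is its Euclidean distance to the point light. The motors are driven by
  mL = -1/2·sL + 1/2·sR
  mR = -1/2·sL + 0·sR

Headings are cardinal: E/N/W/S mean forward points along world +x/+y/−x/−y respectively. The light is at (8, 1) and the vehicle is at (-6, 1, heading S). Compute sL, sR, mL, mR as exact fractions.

4/13 20/149 -168/1937 -2/13

left sensor world pos  = (-3, -2); dL² = 130
right sensor world pos = (-9, -2); dR² = 298
sL = 40/130 = 4/13
sR = 40/298 = 20/149
mL = -1/2·sL + 1/2·sR = -168/1937
mR = -1/2·sL + 0·sR = -2/13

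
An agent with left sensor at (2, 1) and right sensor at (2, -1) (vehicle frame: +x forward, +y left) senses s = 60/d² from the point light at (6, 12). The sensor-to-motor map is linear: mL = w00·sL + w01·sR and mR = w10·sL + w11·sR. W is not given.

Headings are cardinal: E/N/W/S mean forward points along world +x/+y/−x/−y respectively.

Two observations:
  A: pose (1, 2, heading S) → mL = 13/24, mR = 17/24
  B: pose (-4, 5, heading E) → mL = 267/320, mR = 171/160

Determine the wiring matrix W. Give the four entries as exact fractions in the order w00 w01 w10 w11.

obs A: pose=(1,2,S) → sL=3/8, sR=1/3, mL=13/24, mR=17/24
obs B: pose=(-4,5,E) → sL=3/5, sR=15/32, mL=267/320, mR=171/160
sensor matrix S = [[3/8, 1/3], [3/5, 15/32]]; det S = -31/1280
solve [mL_A; mL_B] = S·[w00; w01] and [mR_A; mR_B] = S·[w10; w11]:
  w00 = 1, w01 = 1/2, w10 = 1, w11 = 1

1 1/2 1 1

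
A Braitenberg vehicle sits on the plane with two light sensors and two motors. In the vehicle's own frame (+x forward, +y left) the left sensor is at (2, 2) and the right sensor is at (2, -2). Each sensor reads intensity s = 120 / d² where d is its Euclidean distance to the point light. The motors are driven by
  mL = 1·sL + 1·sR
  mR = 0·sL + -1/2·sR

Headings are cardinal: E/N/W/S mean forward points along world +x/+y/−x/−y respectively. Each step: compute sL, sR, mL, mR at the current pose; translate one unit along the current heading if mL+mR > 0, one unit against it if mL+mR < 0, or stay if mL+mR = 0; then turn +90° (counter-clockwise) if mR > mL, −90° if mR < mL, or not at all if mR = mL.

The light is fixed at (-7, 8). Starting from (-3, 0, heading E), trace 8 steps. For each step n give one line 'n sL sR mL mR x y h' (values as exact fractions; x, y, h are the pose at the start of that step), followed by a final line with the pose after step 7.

n=0: pose=(-3,0,E); sL=5/3, sR=15/17; mL=130/51, mR=-15/34; mL+mR=215/102 → advance +1; mR−mL=-305/102 → turn -1·90°
n=1: pose=(-2,0,S); sL=120/149, sR=120/109; mL=30960/16241, mR=-60/109; mL+mR=22020/16241 → advance +1; mR−mL=-39900/16241 → turn -1·90°
n=2: pose=(-2,-1,W); sL=12/13, sR=60/29; mL=1128/377, mR=-30/29; mL+mR=738/377 → advance +1; mR−mL=-1518/377 → turn -1·90°
n=3: pose=(-3,-1,N); sL=120/53, sR=24/17; mL=3312/901, mR=-12/17; mL+mR=2676/901 → advance +1; mR−mL=-3948/901 → turn -1·90°
n=4: pose=(-3,0,E); sL=5/3, sR=15/17; mL=130/51, mR=-15/34; mL+mR=215/102 → advance +1; mR−mL=-305/102 → turn -1·90°
n=5: pose=(-2,0,S); sL=120/149, sR=120/109; mL=30960/16241, mR=-60/109; mL+mR=22020/16241 → advance +1; mR−mL=-39900/16241 → turn -1·90°
n=6: pose=(-2,-1,W); sL=12/13, sR=60/29; mL=1128/377, mR=-30/29; mL+mR=738/377 → advance +1; mR−mL=-1518/377 → turn -1·90°
n=7: pose=(-3,-1,N); sL=120/53, sR=24/17; mL=3312/901, mR=-12/17; mL+mR=2676/901 → advance +1; mR−mL=-3948/901 → turn -1·90°

0 5/3 15/17 130/51 -15/34 -3 0 E
1 120/149 120/109 30960/16241 -60/109 -2 0 S
2 12/13 60/29 1128/377 -30/29 -2 -1 W
3 120/53 24/17 3312/901 -12/17 -3 -1 N
4 5/3 15/17 130/51 -15/34 -3 0 E
5 120/149 120/109 30960/16241 -60/109 -2 0 S
6 12/13 60/29 1128/377 -30/29 -2 -1 W
7 120/53 24/17 3312/901 -12/17 -3 -1 N
final -3 0 E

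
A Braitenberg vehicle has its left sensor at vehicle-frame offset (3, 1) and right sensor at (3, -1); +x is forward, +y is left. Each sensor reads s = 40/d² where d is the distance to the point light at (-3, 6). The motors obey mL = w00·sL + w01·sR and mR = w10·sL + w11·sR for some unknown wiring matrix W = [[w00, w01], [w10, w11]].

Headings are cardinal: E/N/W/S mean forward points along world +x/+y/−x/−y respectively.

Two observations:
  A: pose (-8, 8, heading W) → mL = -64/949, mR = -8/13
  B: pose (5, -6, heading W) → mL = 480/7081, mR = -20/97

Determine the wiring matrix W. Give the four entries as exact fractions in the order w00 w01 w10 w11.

obs A: pose=(-8,8,W) → sL=8/13, sR=40/73, mL=-64/949, mR=-8/13
obs B: pose=(5,-6,W) → sL=20/97, sR=20/73, mL=480/7081, mR=-20/97
sensor matrix S = [[8/13, 40/73], [20/97, 20/73]]; det S = 5120/92053
solve [mL_A; mL_B] = S·[w00; w01] and [mR_A; mR_B] = S·[w10; w11]:
  w00 = -1, w01 = 1, w10 = -1, w11 = 0

-1 1 -1 0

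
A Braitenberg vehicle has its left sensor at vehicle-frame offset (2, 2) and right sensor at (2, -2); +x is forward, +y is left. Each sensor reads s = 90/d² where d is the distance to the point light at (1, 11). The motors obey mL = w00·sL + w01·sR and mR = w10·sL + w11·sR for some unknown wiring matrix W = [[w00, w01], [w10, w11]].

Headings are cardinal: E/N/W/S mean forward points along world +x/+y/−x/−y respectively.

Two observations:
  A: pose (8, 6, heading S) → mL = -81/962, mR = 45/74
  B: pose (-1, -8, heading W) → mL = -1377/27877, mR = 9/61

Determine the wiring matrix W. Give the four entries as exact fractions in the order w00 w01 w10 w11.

obs A: pose=(8,6,S) → sL=9/13, sR=45/37, mL=-81/962, mR=45/74
obs B: pose=(-1,-8,W) → sL=90/457, sR=18/61, mL=-1377/27877, mR=9/61
sensor matrix S = [[9/13, 45/37], [90/457, 18/61]]; det S = -472392/13408837
solve [mL_A; mL_B] = S·[w00; w01] and [mR_A; mR_B] = S·[w10; w11]:
  w00 = -1, w01 = 1/2, w10 = 0, w11 = 1/2

-1 1/2 0 1/2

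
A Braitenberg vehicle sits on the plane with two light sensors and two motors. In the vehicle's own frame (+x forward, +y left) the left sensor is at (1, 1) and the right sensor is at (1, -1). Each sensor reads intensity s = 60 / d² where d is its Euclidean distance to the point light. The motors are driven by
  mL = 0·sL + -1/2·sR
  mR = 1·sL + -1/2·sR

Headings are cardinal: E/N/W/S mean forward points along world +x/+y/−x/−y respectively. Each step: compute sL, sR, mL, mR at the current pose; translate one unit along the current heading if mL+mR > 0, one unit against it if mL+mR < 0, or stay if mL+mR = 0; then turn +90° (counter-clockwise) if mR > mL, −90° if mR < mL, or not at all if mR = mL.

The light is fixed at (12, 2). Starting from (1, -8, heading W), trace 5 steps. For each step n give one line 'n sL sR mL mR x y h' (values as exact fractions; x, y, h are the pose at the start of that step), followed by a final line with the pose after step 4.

0 12/53 4/15 -2/15 74/795 1 -8 W
1 30/101 30/121 -15/121 2115/12221 2 -8 S
2 60/181 4/15 -2/15 538/2715 2 -9 E
3 3/10 15/41 -15/82 24/205 3 -9 N
4 60/269 60/221 -30/221 5190/59449 3 -10 W
final 4 -10 S

n=0: pose=(1,-8,W); sL=12/53, sR=4/15; mL=-2/15, mR=74/795; mL+mR=-32/795 → advance -1; mR−mL=12/53 → turn +1·90°
n=1: pose=(2,-8,S); sL=30/101, sR=30/121; mL=-15/121, mR=2115/12221; mL+mR=600/12221 → advance +1; mR−mL=30/101 → turn +1·90°
n=2: pose=(2,-9,E); sL=60/181, sR=4/15; mL=-2/15, mR=538/2715; mL+mR=176/2715 → advance +1; mR−mL=60/181 → turn +1·90°
n=3: pose=(3,-9,N); sL=3/10, sR=15/41; mL=-15/82, mR=24/205; mL+mR=-27/410 → advance -1; mR−mL=3/10 → turn +1·90°
n=4: pose=(3,-10,W); sL=60/269, sR=60/221; mL=-30/221, mR=5190/59449; mL+mR=-2880/59449 → advance -1; mR−mL=60/269 → turn +1·90°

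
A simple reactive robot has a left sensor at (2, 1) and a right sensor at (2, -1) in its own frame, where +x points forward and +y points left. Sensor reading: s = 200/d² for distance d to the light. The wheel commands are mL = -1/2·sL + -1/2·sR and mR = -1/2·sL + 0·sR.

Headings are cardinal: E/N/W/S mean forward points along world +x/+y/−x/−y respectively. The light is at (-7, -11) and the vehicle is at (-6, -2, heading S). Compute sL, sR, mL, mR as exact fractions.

left sensor world pos  = (-5, -4); dL² = 53
right sensor world pos = (-7, -4); dR² = 49
sL = 200/53 = 200/53
sR = 200/49 = 200/49
mL = -1/2·sL + -1/2·sR = -10200/2597
mR = -1/2·sL + 0·sR = -100/53

200/53 200/49 -10200/2597 -100/53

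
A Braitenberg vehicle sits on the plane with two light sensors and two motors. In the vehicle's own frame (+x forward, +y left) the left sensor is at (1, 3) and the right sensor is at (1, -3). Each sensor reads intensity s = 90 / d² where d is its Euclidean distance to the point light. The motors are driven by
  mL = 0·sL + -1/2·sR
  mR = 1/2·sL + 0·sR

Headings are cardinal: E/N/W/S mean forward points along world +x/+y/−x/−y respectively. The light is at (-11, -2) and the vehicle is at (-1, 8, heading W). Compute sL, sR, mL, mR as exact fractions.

left sensor world pos  = (-2, 5); dL² = 130
right sensor world pos = (-2, 11); dR² = 250
sL = 90/130 = 9/13
sR = 90/250 = 9/25
mL = 0·sL + -1/2·sR = -9/50
mR = 1/2·sL + 0·sR = 9/26

9/13 9/25 -9/50 9/26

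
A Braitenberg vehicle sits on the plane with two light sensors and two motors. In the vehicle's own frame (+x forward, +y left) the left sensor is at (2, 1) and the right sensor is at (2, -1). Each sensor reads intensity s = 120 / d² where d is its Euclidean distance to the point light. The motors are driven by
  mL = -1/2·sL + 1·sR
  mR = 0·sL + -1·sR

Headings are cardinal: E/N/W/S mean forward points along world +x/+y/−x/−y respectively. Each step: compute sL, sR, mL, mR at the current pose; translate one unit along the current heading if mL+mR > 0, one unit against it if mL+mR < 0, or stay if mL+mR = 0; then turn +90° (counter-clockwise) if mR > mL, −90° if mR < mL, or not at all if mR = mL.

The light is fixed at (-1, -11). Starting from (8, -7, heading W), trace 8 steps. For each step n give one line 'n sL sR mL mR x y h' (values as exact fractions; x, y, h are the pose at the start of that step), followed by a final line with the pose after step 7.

0 60/29 60/37 630/1073 -60/37 8 -7 W
1 40/39 120/157 1540/6123 -120/157 9 -7 N
2 3/4 30/37 129/296 -30/37 9 -8 E
3 120/101 24/13 1644/1313 -24/13 8 -8 S
4 60/29 60/37 630/1073 -60/37 8 -7 W
5 40/39 120/157 1540/6123 -120/157 9 -7 N
6 3/4 30/37 129/296 -30/37 9 -8 E
7 120/101 24/13 1644/1313 -24/13 8 -8 S
final 8 -7 W

n=0: pose=(8,-7,W); sL=60/29, sR=60/37; mL=630/1073, mR=-60/37; mL+mR=-30/29 → advance -1; mR−mL=-2370/1073 → turn -1·90°
n=1: pose=(9,-7,N); sL=40/39, sR=120/157; mL=1540/6123, mR=-120/157; mL+mR=-20/39 → advance -1; mR−mL=-6220/6123 → turn -1·90°
n=2: pose=(9,-8,E); sL=3/4, sR=30/37; mL=129/296, mR=-30/37; mL+mR=-3/8 → advance -1; mR−mL=-369/296 → turn -1·90°
n=3: pose=(8,-8,S); sL=120/101, sR=24/13; mL=1644/1313, mR=-24/13; mL+mR=-60/101 → advance -1; mR−mL=-4068/1313 → turn -1·90°
n=4: pose=(8,-7,W); sL=60/29, sR=60/37; mL=630/1073, mR=-60/37; mL+mR=-30/29 → advance -1; mR−mL=-2370/1073 → turn -1·90°
n=5: pose=(9,-7,N); sL=40/39, sR=120/157; mL=1540/6123, mR=-120/157; mL+mR=-20/39 → advance -1; mR−mL=-6220/6123 → turn -1·90°
n=6: pose=(9,-8,E); sL=3/4, sR=30/37; mL=129/296, mR=-30/37; mL+mR=-3/8 → advance -1; mR−mL=-369/296 → turn -1·90°
n=7: pose=(8,-8,S); sL=120/101, sR=24/13; mL=1644/1313, mR=-24/13; mL+mR=-60/101 → advance -1; mR−mL=-4068/1313 → turn -1·90°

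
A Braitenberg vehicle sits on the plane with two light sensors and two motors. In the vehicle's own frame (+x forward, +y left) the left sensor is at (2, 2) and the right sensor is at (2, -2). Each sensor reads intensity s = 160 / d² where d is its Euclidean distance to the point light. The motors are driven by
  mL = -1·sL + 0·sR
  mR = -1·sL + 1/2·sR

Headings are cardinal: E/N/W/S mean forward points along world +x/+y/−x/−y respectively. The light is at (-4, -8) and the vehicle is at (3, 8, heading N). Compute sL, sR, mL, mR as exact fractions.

160/349 32/81 -160/349 -7376/28269

left sensor world pos  = (1, 10); dL² = 349
right sensor world pos = (5, 10); dR² = 405
sL = 160/349 = 160/349
sR = 160/405 = 32/81
mL = -1·sL + 0·sR = -160/349
mR = -1·sL + 1/2·sR = -7376/28269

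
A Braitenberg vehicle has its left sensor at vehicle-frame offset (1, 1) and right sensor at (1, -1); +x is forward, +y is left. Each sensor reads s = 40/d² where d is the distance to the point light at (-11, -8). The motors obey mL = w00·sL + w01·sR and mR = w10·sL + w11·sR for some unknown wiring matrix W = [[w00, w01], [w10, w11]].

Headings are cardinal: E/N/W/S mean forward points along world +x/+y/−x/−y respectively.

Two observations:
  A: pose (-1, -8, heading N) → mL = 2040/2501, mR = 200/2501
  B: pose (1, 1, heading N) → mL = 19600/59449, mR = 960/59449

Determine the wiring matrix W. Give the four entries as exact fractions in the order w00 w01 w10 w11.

1 1 1/2 -1/2

obs A: pose=(-1,-8,N) → sL=20/41, sR=20/61, mL=2040/2501, mR=200/2501
obs B: pose=(1,1,N) → sL=40/221, sR=40/269, mL=19600/59449, mR=960/59449
sensor matrix S = [[20/41, 20/61], [40/221, 40/269]]; det S = 1961600/148681949
solve [mL_A; mL_B] = S·[w00; w01] and [mR_A; mR_B] = S·[w10; w11]:
  w00 = 1, w01 = 1, w10 = 1/2, w11 = -1/2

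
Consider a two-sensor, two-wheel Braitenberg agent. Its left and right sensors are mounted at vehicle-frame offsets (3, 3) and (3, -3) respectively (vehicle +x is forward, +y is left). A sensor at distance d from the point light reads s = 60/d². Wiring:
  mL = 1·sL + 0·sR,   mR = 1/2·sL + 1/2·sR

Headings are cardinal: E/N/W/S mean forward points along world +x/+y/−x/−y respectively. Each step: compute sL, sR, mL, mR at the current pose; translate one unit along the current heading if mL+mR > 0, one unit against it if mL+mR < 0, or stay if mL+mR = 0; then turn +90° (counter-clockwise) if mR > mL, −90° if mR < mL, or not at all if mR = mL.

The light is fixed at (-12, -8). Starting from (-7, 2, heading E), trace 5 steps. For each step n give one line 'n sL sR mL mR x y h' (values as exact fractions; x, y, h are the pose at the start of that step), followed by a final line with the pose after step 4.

0 60/233 60/113 60/233 10380/26329 -7 2 E
1 30/89 6/25 30/89 642/2225 -6 2 N
2 60/277 12/29 60/277 2532/8033 -6 3 E
3 15/53 15/74 15/53 1905/7844 -5 3 N
4 12/65 60/181 12/65 3036/11765 -5 4 E
final -4 4 N

n=0: pose=(-7,2,E); sL=60/233, sR=60/113; mL=60/233, mR=10380/26329; mL+mR=17160/26329 → advance +1; mR−mL=3600/26329 → turn +1·90°
n=1: pose=(-6,2,N); sL=30/89, sR=6/25; mL=30/89, mR=642/2225; mL+mR=1392/2225 → advance +1; mR−mL=-108/2225 → turn -1·90°
n=2: pose=(-6,3,E); sL=60/277, sR=12/29; mL=60/277, mR=2532/8033; mL+mR=4272/8033 → advance +1; mR−mL=792/8033 → turn +1·90°
n=3: pose=(-5,3,N); sL=15/53, sR=15/74; mL=15/53, mR=1905/7844; mL+mR=4125/7844 → advance +1; mR−mL=-315/7844 → turn -1·90°
n=4: pose=(-5,4,E); sL=12/65, sR=60/181; mL=12/65, mR=3036/11765; mL+mR=5208/11765 → advance +1; mR−mL=864/11765 → turn +1·90°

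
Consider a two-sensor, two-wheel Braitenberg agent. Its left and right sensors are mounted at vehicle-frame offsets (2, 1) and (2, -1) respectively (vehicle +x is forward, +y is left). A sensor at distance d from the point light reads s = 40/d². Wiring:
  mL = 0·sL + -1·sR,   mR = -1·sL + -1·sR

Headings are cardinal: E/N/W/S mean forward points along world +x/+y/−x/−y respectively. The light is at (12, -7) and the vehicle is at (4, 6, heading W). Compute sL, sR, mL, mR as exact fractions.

left sensor world pos  = (2, 5); dL² = 244
right sensor world pos = (2, 7); dR² = 296
sL = 40/244 = 10/61
sR = 40/296 = 5/37
mL = 0·sL + -1·sR = -5/37
mR = -1·sL + -1·sR = -675/2257

10/61 5/37 -5/37 -675/2257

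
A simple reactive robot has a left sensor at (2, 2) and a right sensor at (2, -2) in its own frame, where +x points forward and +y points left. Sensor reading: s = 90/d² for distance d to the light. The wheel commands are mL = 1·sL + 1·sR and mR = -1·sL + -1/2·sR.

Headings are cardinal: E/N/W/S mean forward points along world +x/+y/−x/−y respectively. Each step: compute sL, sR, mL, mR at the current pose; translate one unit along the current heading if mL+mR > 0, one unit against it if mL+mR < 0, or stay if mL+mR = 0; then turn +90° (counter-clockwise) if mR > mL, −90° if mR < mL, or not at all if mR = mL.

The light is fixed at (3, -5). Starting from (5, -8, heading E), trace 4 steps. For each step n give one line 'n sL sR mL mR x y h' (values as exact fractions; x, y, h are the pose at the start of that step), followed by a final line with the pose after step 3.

n=0: pose=(5,-8,E); sL=90/17, sR=90/41; mL=5220/697, mR=-4455/697; mL+mR=45/41 → advance +1; mR−mL=-9675/697 → turn -1·90°
n=1: pose=(6,-8,S); sL=9/5, sR=45/13; mL=342/65, mR=-459/130; mL+mR=45/26 → advance +1; mR−mL=-1143/130 → turn -1·90°
n=2: pose=(6,-9,W); sL=90/37, sR=18; mL=756/37, mR=-423/37; mL+mR=9 → advance +1; mR−mL=-1179/37 → turn -1·90°
n=3: pose=(5,-9,N); sL=45/2, sR=9/2; mL=27, mR=-99/4; mL+mR=9/4 → advance +1; mR−mL=-207/4 → turn -1·90°

0 90/17 90/41 5220/697 -4455/697 5 -8 E
1 9/5 45/13 342/65 -459/130 6 -8 S
2 90/37 18 756/37 -423/37 6 -9 W
3 45/2 9/2 27 -99/4 5 -9 N
final 5 -8 E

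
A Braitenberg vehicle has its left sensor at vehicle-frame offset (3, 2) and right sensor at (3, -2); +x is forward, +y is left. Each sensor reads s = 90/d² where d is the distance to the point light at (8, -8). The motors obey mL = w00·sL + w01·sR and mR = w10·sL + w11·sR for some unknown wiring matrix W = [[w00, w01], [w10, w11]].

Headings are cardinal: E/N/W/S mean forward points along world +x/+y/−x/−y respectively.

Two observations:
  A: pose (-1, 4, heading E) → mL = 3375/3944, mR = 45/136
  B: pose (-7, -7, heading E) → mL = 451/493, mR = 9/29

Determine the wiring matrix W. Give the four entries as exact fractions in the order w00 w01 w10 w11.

1/2 1 0 1/2

obs A: pose=(-1,4,E) → sL=45/116, sR=45/68, mL=3375/3944, mR=45/136
obs B: pose=(-7,-7,E) → sL=10/17, sR=18/29, mL=451/493, mR=9/29
sensor matrix S = [[45/116, 45/68], [10/17, 18/29]]; det S = -36090/243049
solve [mL_A; mL_B] = S·[w00; w01] and [mR_A; mR_B] = S·[w10; w11]:
  w00 = 1/2, w01 = 1, w10 = 0, w11 = 1/2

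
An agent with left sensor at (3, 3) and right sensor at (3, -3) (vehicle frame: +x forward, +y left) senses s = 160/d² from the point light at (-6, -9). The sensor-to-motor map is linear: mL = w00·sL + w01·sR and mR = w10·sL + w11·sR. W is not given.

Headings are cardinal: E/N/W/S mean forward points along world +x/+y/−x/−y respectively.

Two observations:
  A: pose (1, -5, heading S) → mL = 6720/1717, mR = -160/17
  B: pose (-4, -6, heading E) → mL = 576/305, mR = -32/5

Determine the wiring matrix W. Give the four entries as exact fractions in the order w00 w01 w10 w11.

-1/2 1/2 0 -1

obs A: pose=(1,-5,S) → sL=160/101, sR=160/17, mL=6720/1717, mR=-160/17
obs B: pose=(-4,-6,E) → sL=160/61, sR=32/5, mL=576/305, mR=-32/5
sensor matrix S = [[160/101, 160/17], [160/61, 32/5]]; det S = -1523712/104737
solve [mL_A; mL_B] = S·[w00; w01] and [mR_A; mR_B] = S·[w10; w11]:
  w00 = -1/2, w01 = 1/2, w10 = 0, w11 = -1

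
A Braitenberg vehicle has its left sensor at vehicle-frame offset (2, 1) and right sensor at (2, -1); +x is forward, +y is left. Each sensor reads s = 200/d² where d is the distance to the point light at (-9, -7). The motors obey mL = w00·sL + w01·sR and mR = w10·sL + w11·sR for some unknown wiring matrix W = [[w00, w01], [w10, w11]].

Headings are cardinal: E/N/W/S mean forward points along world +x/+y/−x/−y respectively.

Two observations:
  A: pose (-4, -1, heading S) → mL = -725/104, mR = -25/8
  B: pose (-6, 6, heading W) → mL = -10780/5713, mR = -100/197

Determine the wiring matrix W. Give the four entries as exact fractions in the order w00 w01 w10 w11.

-1 -1/2 0 -1/2

obs A: pose=(-4,-1,S) → sL=50/13, sR=25/4, mL=-725/104, mR=-25/8
obs B: pose=(-6,6,W) → sL=40/29, sR=200/197, mL=-10780/5713, mR=-100/197
sensor matrix S = [[50/13, 25/4], [40/29, 200/197]]; det S = -350250/74269
solve [mL_A; mL_B] = S·[w00; w01] and [mR_A; mR_B] = S·[w10; w11]:
  w00 = -1, w01 = -1/2, w10 = 0, w11 = -1/2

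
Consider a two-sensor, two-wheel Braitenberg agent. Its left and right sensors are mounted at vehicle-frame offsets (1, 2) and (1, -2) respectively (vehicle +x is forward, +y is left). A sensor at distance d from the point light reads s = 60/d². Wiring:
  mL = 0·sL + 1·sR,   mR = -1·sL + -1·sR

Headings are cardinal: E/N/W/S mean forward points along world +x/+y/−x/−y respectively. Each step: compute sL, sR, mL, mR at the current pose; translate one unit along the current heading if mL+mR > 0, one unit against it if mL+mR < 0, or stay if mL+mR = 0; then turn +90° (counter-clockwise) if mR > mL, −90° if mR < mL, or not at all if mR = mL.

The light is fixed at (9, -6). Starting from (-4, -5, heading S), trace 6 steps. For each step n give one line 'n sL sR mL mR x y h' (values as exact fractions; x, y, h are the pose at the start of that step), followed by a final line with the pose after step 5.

n=0: pose=(-4,-5,S); sL=60/121, sR=4/15; mL=4/15, mR=-1384/1815; mL+mR=-60/121 → advance -1; mR−mL=-1868/1815 → turn -1·90°
n=1: pose=(-4,-4,W); sL=15/49, sR=15/53; mL=15/53, mR=-1530/2597; mL+mR=-15/49 → advance -1; mR−mL=-2265/2597 → turn -1·90°
n=2: pose=(-3,-4,N); sL=12/41, sR=60/109; mL=60/109, mR=-3768/4469; mL+mR=-12/41 → advance -1; mR−mL=-6228/4469 → turn -1·90°
n=3: pose=(-3,-5,E); sL=6/13, sR=30/61; mL=30/61, mR=-756/793; mL+mR=-6/13 → advance -1; mR−mL=-1146/793 → turn -1·90°
n=4: pose=(-4,-5,S); sL=60/121, sR=4/15; mL=4/15, mR=-1384/1815; mL+mR=-60/121 → advance -1; mR−mL=-1868/1815 → turn -1·90°
n=5: pose=(-4,-4,W); sL=15/49, sR=15/53; mL=15/53, mR=-1530/2597; mL+mR=-15/49 → advance -1; mR−mL=-2265/2597 → turn -1·90°

0 60/121 4/15 4/15 -1384/1815 -4 -5 S
1 15/49 15/53 15/53 -1530/2597 -4 -4 W
2 12/41 60/109 60/109 -3768/4469 -3 -4 N
3 6/13 30/61 30/61 -756/793 -3 -5 E
4 60/121 4/15 4/15 -1384/1815 -4 -5 S
5 15/49 15/53 15/53 -1530/2597 -4 -4 W
final -3 -4 N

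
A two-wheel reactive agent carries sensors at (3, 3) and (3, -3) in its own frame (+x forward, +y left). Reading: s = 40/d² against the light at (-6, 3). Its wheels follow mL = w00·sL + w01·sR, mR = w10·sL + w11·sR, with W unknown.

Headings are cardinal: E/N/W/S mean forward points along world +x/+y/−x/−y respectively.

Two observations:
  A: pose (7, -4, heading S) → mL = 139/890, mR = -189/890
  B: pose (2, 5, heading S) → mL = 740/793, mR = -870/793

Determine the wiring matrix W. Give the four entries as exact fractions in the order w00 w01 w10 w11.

obs A: pose=(7,-4,S) → sL=10/89, sR=1/5, mL=139/890, mR=-189/890
obs B: pose=(2,5,S) → sL=20/61, sR=20/13, mL=740/793, mR=-870/793
sensor matrix S = [[10/89, 1/5], [20/61, 20/13]]; det S = 7572/70577
solve [mL_A; mL_B] = S·[w00; w01] and [mR_A; mR_B] = S·[w10; w11]:
  w00 = 1/2, w01 = 1/2, w10 = -1, w11 = -1/2

1/2 1/2 -1 -1/2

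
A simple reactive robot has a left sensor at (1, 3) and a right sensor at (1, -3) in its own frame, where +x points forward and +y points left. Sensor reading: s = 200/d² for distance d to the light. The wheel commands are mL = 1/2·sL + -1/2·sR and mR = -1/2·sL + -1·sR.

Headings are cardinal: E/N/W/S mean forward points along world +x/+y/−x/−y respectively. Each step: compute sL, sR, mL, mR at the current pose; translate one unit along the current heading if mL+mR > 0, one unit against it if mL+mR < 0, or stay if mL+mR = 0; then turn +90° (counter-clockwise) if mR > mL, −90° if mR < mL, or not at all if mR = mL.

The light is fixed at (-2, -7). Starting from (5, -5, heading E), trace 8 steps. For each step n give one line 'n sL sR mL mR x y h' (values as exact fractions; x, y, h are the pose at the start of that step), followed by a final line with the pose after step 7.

n=0: pose=(5,-5,E); sL=200/89, sR=40/13; mL=-480/1157, mR=-4860/1157; mL+mR=-60/13 → advance -1; mR−mL=-4380/1157 → turn -1·90°
n=1: pose=(4,-5,S); sL=100/41, sR=20; mL=-360/41, mR=-870/41; mL+mR=-30 → advance -1; mR−mL=-510/41 → turn -1·90°
n=2: pose=(4,-4,W); sL=8, sR=200/61; mL=144/61, mR=-444/61; mL+mR=-300/61 → advance -1; mR−mL=-588/61 → turn -1·90°
n=3: pose=(5,-4,N); sL=25/4, sR=50/29; mL=525/232, mR=-1125/232; mL+mR=-75/29 → advance -1; mR−mL=-825/116 → turn -1·90°
n=4: pose=(5,-5,E); sL=200/89, sR=40/13; mL=-480/1157, mR=-4860/1157; mL+mR=-60/13 → advance -1; mR−mL=-4380/1157 → turn -1·90°
n=5: pose=(4,-5,S); sL=100/41, sR=20; mL=-360/41, mR=-870/41; mL+mR=-30 → advance -1; mR−mL=-510/41 → turn -1·90°
n=6: pose=(4,-4,W); sL=8, sR=200/61; mL=144/61, mR=-444/61; mL+mR=-300/61 → advance -1; mR−mL=-588/61 → turn -1·90°
n=7: pose=(5,-4,N); sL=25/4, sR=50/29; mL=525/232, mR=-1125/232; mL+mR=-75/29 → advance -1; mR−mL=-825/116 → turn -1·90°

0 200/89 40/13 -480/1157 -4860/1157 5 -5 E
1 100/41 20 -360/41 -870/41 4 -5 S
2 8 200/61 144/61 -444/61 4 -4 W
3 25/4 50/29 525/232 -1125/232 5 -4 N
4 200/89 40/13 -480/1157 -4860/1157 5 -5 E
5 100/41 20 -360/41 -870/41 4 -5 S
6 8 200/61 144/61 -444/61 4 -4 W
7 25/4 50/29 525/232 -1125/232 5 -4 N
final 5 -5 E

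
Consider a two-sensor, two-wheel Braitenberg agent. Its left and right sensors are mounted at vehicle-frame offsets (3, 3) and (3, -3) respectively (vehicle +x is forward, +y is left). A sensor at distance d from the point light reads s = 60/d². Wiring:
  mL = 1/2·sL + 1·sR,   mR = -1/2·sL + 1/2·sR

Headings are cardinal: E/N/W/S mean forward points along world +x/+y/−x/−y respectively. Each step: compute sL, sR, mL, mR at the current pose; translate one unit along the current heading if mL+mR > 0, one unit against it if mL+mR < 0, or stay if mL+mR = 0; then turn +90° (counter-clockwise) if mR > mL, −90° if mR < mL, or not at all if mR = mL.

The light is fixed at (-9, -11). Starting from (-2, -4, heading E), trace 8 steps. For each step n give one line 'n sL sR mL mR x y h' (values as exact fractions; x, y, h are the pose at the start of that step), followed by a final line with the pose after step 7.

n=0: pose=(-2,-4,E); sL=3/10, sR=15/29; mL=387/580, mR=63/580; mL+mR=45/58 → advance +1; mR−mL=-81/145 → turn -1·90°
n=1: pose=(-1,-4,S); sL=60/137, sR=60/41; mL=9450/5617, mR=2880/5617; mL+mR=90/41 → advance +1; mR−mL=-6570/5617 → turn -1·90°
n=2: pose=(-1,-5,W); sL=30/17, sR=30/53; mL=1305/901, mR=-540/901; mL+mR=45/53 → advance +1; mR−mL=-1845/901 → turn -1·90°
n=3: pose=(-2,-5,N); sL=60/97, sR=60/181; mL=11250/17557, mR=-2520/17557; mL+mR=90/181 → advance +1; mR−mL=-13770/17557 → turn -1·90°
n=4: pose=(-2,-4,E); sL=3/10, sR=15/29; mL=387/580, mR=63/580; mL+mR=45/58 → advance +1; mR−mL=-81/145 → turn -1·90°
n=5: pose=(-1,-4,S); sL=60/137, sR=60/41; mL=9450/5617, mR=2880/5617; mL+mR=90/41 → advance +1; mR−mL=-6570/5617 → turn -1·90°
n=6: pose=(-1,-5,W); sL=30/17, sR=30/53; mL=1305/901, mR=-540/901; mL+mR=45/53 → advance +1; mR−mL=-1845/901 → turn -1·90°
n=7: pose=(-2,-5,N); sL=60/97, sR=60/181; mL=11250/17557, mR=-2520/17557; mL+mR=90/181 → advance +1; mR−mL=-13770/17557 → turn -1·90°

0 3/10 15/29 387/580 63/580 -2 -4 E
1 60/137 60/41 9450/5617 2880/5617 -1 -4 S
2 30/17 30/53 1305/901 -540/901 -1 -5 W
3 60/97 60/181 11250/17557 -2520/17557 -2 -5 N
4 3/10 15/29 387/580 63/580 -2 -4 E
5 60/137 60/41 9450/5617 2880/5617 -1 -4 S
6 30/17 30/53 1305/901 -540/901 -1 -5 W
7 60/97 60/181 11250/17557 -2520/17557 -2 -5 N
final -2 -4 E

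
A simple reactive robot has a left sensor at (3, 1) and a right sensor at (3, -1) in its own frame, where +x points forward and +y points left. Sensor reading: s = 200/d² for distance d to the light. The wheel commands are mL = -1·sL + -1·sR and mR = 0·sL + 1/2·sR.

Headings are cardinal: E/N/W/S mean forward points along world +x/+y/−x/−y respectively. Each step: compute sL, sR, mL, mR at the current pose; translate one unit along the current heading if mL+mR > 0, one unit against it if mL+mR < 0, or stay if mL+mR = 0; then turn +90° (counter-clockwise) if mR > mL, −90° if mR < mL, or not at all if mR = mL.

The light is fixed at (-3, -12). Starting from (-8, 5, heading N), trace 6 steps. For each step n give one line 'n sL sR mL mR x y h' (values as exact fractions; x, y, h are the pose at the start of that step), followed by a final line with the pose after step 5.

n=0: pose=(-8,5,N); sL=50/109, sR=25/52; mL=-5325/5668, mR=25/104; mL+mR=-7925/11336 → advance -1; mR−mL=13375/11336 → turn +1·90°
n=1: pose=(-8,4,W); sL=200/289, sR=200/353; mL=-128400/102017, mR=100/353; mL+mR=-99500/102017 → advance -1; mR−mL=157300/102017 → turn +1·90°
n=2: pose=(-7,4,S); sL=100/89, sR=100/97; mL=-18600/8633, mR=50/97; mL+mR=-14150/8633 → advance -1; mR−mL=23050/8633 → turn +1·90°
n=3: pose=(-7,5,E); sL=8/13, sR=200/257; mL=-4656/3341, mR=100/257; mL+mR=-3356/3341 → advance -1; mR−mL=5956/3341 → turn +1·90°
n=4: pose=(-8,5,N); sL=50/109, sR=25/52; mL=-5325/5668, mR=25/104; mL+mR=-7925/11336 → advance -1; mR−mL=13375/11336 → turn +1·90°
n=5: pose=(-8,4,W); sL=200/289, sR=200/353; mL=-128400/102017, mR=100/353; mL+mR=-99500/102017 → advance -1; mR−mL=157300/102017 → turn +1·90°

0 50/109 25/52 -5325/5668 25/104 -8 5 N
1 200/289 200/353 -128400/102017 100/353 -8 4 W
2 100/89 100/97 -18600/8633 50/97 -7 4 S
3 8/13 200/257 -4656/3341 100/257 -7 5 E
4 50/109 25/52 -5325/5668 25/104 -8 5 N
5 200/289 200/353 -128400/102017 100/353 -8 4 W
final -7 4 S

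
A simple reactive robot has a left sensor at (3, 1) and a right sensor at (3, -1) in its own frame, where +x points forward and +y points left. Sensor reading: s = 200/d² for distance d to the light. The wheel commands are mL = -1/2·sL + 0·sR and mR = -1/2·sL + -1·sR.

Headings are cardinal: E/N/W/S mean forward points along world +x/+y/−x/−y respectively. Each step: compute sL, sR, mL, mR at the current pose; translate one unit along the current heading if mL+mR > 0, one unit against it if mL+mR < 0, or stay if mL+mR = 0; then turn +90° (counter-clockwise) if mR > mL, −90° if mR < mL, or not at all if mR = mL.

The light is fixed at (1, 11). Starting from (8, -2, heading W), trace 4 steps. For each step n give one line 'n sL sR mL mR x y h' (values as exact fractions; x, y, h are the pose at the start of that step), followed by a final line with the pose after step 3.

n=0: pose=(8,-2,W); sL=50/53, sR=5/4; mL=-25/53, mR=-365/212; mL+mR=-465/212 → advance -1; mR−mL=-5/4 → turn -1·90°
n=1: pose=(9,-2,N); sL=200/149, sR=200/181; mL=-100/149, mR=-47900/26969; mL+mR=-66000/26969 → advance -1; mR−mL=-200/181 → turn -1·90°
n=2: pose=(9,-3,E); sL=20/29, sR=100/173; mL=-10/29, mR=-4630/5017; mL+mR=-6360/5017 → advance -1; mR−mL=-100/173 → turn -1·90°
n=3: pose=(8,-3,S); sL=200/353, sR=8/13; mL=-100/353, mR=-4124/4589; mL+mR=-5424/4589 → advance -1; mR−mL=-8/13 → turn -1·90°

0 50/53 5/4 -25/53 -365/212 8 -2 W
1 200/149 200/181 -100/149 -47900/26969 9 -2 N
2 20/29 100/173 -10/29 -4630/5017 9 -3 E
3 200/353 8/13 -100/353 -4124/4589 8 -3 S
final 8 -2 W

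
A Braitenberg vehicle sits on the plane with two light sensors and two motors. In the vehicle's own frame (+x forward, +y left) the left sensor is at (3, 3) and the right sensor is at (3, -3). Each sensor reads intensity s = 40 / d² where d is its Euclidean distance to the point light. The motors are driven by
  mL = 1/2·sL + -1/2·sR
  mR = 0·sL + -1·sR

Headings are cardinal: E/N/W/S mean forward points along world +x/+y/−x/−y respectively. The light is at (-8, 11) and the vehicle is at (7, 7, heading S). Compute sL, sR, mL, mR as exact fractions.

left sensor world pos  = (10, 4); dL² = 373
right sensor world pos = (4, 4); dR² = 193
sL = 40/373 = 40/373
sR = 40/193 = 40/193
mL = 1/2·sL + -1/2·sR = -3600/71989
mR = 0·sL + -1·sR = -40/193

40/373 40/193 -3600/71989 -40/193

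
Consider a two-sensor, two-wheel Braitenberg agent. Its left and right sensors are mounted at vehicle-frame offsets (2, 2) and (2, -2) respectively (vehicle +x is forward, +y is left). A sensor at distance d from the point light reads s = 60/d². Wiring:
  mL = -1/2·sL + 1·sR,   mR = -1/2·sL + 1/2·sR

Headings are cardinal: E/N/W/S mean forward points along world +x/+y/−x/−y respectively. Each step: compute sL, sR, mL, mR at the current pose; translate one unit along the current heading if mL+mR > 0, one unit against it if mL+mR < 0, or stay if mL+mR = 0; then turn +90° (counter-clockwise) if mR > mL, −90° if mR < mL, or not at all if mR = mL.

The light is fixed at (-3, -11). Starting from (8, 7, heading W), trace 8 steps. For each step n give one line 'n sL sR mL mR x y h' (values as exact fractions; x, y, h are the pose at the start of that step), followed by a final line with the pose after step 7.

0 60/337 60/481 5790/162097 -4320/162097 8 7 W
1 15/116 15/136 45/986 -75/7888 7 7 N
2 4/39 60/433 1474/16887 304/16887 7 8 E
3 30/229 6/37 819/8473 132/8473 8 8 S
4 60/337 60/481 5790/162097 -4320/162097 8 7 W
5 15/116 15/136 45/986 -75/7888 7 7 N
6 4/39 60/433 1474/16887 304/16887 7 8 E
7 30/229 6/37 819/8473 132/8473 8 8 S
final 8 7 W

n=0: pose=(8,7,W); sL=60/337, sR=60/481; mL=5790/162097, mR=-4320/162097; mL+mR=1470/162097 → advance +1; mR−mL=-30/481 → turn -1·90°
n=1: pose=(7,7,N); sL=15/116, sR=15/136; mL=45/986, mR=-75/7888; mL+mR=285/7888 → advance +1; mR−mL=-15/272 → turn -1·90°
n=2: pose=(7,8,E); sL=4/39, sR=60/433; mL=1474/16887, mR=304/16887; mL+mR=1778/16887 → advance +1; mR−mL=-30/433 → turn -1·90°
n=3: pose=(8,8,S); sL=30/229, sR=6/37; mL=819/8473, mR=132/8473; mL+mR=951/8473 → advance +1; mR−mL=-3/37 → turn -1·90°
n=4: pose=(8,7,W); sL=60/337, sR=60/481; mL=5790/162097, mR=-4320/162097; mL+mR=1470/162097 → advance +1; mR−mL=-30/481 → turn -1·90°
n=5: pose=(7,7,N); sL=15/116, sR=15/136; mL=45/986, mR=-75/7888; mL+mR=285/7888 → advance +1; mR−mL=-15/272 → turn -1·90°
n=6: pose=(7,8,E); sL=4/39, sR=60/433; mL=1474/16887, mR=304/16887; mL+mR=1778/16887 → advance +1; mR−mL=-30/433 → turn -1·90°
n=7: pose=(8,8,S); sL=30/229, sR=6/37; mL=819/8473, mR=132/8473; mL+mR=951/8473 → advance +1; mR−mL=-3/37 → turn -1·90°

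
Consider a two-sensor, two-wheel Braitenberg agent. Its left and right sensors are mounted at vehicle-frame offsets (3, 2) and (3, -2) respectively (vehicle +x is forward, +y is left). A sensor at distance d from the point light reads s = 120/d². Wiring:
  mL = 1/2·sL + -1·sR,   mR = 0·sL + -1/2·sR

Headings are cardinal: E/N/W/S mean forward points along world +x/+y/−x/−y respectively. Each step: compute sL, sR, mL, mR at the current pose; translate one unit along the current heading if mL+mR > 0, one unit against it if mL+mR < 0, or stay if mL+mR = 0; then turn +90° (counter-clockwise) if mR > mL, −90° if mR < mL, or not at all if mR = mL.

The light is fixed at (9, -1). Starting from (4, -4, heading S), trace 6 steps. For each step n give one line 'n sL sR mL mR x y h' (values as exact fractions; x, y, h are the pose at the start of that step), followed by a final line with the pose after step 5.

n=0: pose=(4,-4,S); sL=8/3, sR=24/17; mL=-4/51, mR=-12/17; mL+mR=-40/51 → advance -1; mR−mL=-32/51 → turn -1·90°
n=1: pose=(4,-3,W); sL=3/2, sR=15/8; mL=-9/8, mR=-15/16; mL+mR=-33/16 → advance -1; mR−mL=3/16 → turn +1·90°
n=2: pose=(5,-3,S); sL=120/29, sR=120/61; mL=180/1769, mR=-60/61; mL+mR=-1560/1769 → advance -1; mR−mL=-1920/1769 → turn -1·90°
n=3: pose=(5,-2,W); sL=60/29, sR=12/5; mL=-198/145, mR=-6/5; mL+mR=-372/145 → advance -1; mR−mL=24/145 → turn +1·90°
n=4: pose=(6,-2,S); sL=120/17, sR=120/41; mL=420/697, mR=-60/41; mL+mR=-600/697 → advance -1; mR−mL=-1440/697 → turn -1·90°
n=5: pose=(6,-1,W); sL=3, sR=3; mL=-3/2, mR=-3/2; mL+mR=-3 → advance -1; mR−mL=0 → turn +0·90°

0 8/3 24/17 -4/51 -12/17 4 -4 S
1 3/2 15/8 -9/8 -15/16 4 -3 W
2 120/29 120/61 180/1769 -60/61 5 -3 S
3 60/29 12/5 -198/145 -6/5 5 -2 W
4 120/17 120/41 420/697 -60/41 6 -2 S
5 3 3 -3/2 -3/2 6 -1 W
final 7 -1 W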